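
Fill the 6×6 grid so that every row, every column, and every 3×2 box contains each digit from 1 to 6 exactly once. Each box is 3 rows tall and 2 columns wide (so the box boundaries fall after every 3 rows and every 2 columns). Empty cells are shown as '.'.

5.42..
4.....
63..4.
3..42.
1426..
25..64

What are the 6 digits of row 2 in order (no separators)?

r1c2 = 1 (sole candidate).
r1c5 = 3 (sole candidate).
r1c6 = 6 (sole candidate).
r2c2 = 2: row 2 has {4}; col 2 has {1,3,4,5}; box has {1,3,4,5,6} → only 2 remains.
r4c2 = 6 (sole candidate).
r5c5 = 5 (sole candidate).
r5c6 = 3 (sole candidate).
r2c5 = 1: row 2 has {2,4}; col 5 has {2,3,4,5,6}; box has {3,4,6} → only 1 remains.
r2c6 = 5: row 2 has {1,2,4}; col 6 has {3,4,6}; box has {1,3,4,6} → only 5 remains.
r3c6 = 2 (sole candidate).
r4c6 = 1 (sole candidate).
r2c4 = 3: row 2 has {1,2,4,5}; col 4 has {2,4,6}; box has {2,4} → only 3 remains.
r4c3 = 5 (sole candidate).
r6c4 = 1 (sole candidate).
r2c3 = 6: row 2 has {1,2,3,4,5}; col 3 has {2,4,5}; box has {2,3,4} → only 6 remains.

426315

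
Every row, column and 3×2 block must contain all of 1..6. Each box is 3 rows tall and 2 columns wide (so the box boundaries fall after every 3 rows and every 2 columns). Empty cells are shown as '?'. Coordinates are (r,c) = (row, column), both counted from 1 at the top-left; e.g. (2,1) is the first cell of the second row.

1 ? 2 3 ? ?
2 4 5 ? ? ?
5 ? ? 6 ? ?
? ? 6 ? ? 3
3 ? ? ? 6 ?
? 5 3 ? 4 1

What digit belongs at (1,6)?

(1,2) = 6 (sole candidate).
(1,5) = 5 (sole candidate).
(1,6) = 4: row 1 has {1,2,3,5,6}; col 6 has {1,3}; box has {5} → only 4 remains.

4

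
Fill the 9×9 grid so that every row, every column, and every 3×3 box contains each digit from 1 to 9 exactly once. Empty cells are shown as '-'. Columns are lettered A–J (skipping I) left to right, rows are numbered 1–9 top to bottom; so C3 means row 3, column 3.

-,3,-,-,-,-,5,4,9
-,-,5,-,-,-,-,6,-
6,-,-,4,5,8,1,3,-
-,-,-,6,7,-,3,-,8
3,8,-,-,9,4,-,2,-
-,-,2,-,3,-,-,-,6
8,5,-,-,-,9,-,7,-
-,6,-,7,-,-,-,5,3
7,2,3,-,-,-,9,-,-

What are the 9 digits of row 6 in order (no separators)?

G5 = 7 (sole candidate).
G6 = 4: row 6 has {2,3,6}; col 7 has {1,3,5,7,9}; box has {2,3,6,7,8} → only 4 remains.
C1 = 8 (hidden single in row 1).
F1 = 7 (hidden single in row 1).
E1 = 6 (hidden single in row 1).
G2 = 8 (hidden single in row 2).
G8 = 2 (sole candidate).
G7 = 6 (sole candidate).
F8 = 1 (sole candidate).
F6 = 5: row 6 has {2,3,4,6}; col 6 has {1,4,7,8,9}; box has {3,4,6,7,9} → only 5 remains.
F9 = 6 (sole candidate).
F4 = 2 (sole candidate).
D5 = 1 (sole candidate).
J5 = 5 (sole candidate).
D6 = 8: row 6 has {2,3,4,5,6}; col 4 has {1,4,6,7}; box has {1,2,3,4,5,6,7,9} → only 8 remains.
D9 = 5 (sole candidate).
D1 = 2 (sole candidate).
E2 = 1 (sole candidate).
F2 = 3 (sole candidate).
C5 = 6 (sole candidate).
D7 = 3 (sole candidate).
A1 = 1 (sole candidate).
D2 = 9 (sole candidate).
A6 = 9: row 6 has {2,3,4,5,6,8}; col 1 has {1,3,6,7,8}; box has {2,3,6,8} → only 9 remains.
H6 = 1: row 6 has {2,3,4,5,6,8,9}; col 8 has {2,3,4,5,6,7}; box has {2,3,4,5,6,7,8} → only 1 remains.
A8 = 4 (sole candidate).
C8 = 9 (sole candidate).
E8 = 8 (sole candidate).
E9 = 4 (sole candidate).
H9 = 8 (sole candidate).
J9 = 1 (sole candidate).
A2 = 2 (sole candidate).
J2 = 7 (sole candidate).
C3 = 7 (sole candidate).
J3 = 2 (sole candidate).
A4 = 5 (sole candidate).
H4 = 9 (sole candidate).
B6 = 7: row 6 has {1,2,3,4,5,6,8,9}; col 2 has {2,3,5,6,8}; box has {2,3,5,6,8,9} → only 7 remains.

972835416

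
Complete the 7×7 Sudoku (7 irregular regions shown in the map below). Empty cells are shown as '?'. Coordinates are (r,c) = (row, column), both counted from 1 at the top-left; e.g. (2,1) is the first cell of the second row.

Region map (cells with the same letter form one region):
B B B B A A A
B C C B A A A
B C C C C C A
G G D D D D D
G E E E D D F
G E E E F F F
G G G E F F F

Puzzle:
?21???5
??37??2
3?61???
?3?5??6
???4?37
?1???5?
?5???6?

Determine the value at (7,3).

(1,4) = 6: row 1 has {1,2,5}; col 4 has {1,4,5,7}; region has {1,2,3,7} → only 6 remains.
(2,2) = 4: row 2 has {2,3,7}; col 2 has {1,2,3,5}; region has {1,3,6} → only 4 remains.
(2,6) = 1: row 2 has {2,3,4,7}; col 6 has {3,5,6}; region has {2,5} → only 1 remains.
(3,2) = 7: row 3 has {1,3,6}; col 2 has {1,2,3,4,5}; region has {1,3,4,6} → only 7 remains.
(3,6) = 2: row 3 has {1,3,6,7}; col 6 has {1,3,5,6}; region has {1,3,4,6,7} → only 2 remains.
(3,7) = 4: row 3 has {1,2,3,6,7}; col 7 has {2,5,6,7}; region has {1,2,5} → only 4 remains.
(5,2) = 6: row 5 has {3,4,7}; col 2 has {1,2,3,4,5,7}; region has {1,4} → only 6 remains.
(6,7) = 3: row 6 has {1,5}; col 7 has {2,4,5,6,7}; region has {5,6,7} → only 3 remains.
(7,7) = 1: row 7 has {5,6}; col 7 has {2,3,4,5,6,7}; region has {3,5,6,7} → only 1 remains.
(1,1) = 4: row 1 has {1,2,5,6}; col 1 has {3}; region has {1,2,3,6,7} → only 4 remains.
(1,6) = 7: row 1 has {1,2,4,5,6}; col 6 has {1,2,3,5,6}; region has {1,2,4,5} → only 7 remains.
(2,1) = 5: row 2 has {1,2,3,4,7}; col 1 has {3,4}; region has {1,2,3,4,6,7} → only 5 remains.
(2,5) = 6: row 2 has {1,2,3,4,5,7}; col 5 has {}; region has {1,2,4,5,7} → only 6 remains.
(3,5) = 5: row 3 has {1,2,3,4,6,7}; col 5 has {6}; region has {1,2,3,4,6,7} → only 5 remains.
(4,6) = 4: row 4 has {3,5,6}; col 6 has {1,2,3,5,6,7}; region has {3,5,6} → only 4 remains.
(6,4) = 2: row 6 has {1,3,5}; col 4 has {1,4,5,6,7}; region has {1,4,6} → only 2 remains.
(6,5) = 4: row 6 has {1,2,3,5}; col 5 has {5,6}; region has {1,3,5,6,7} → only 4 remains.
(7,4) = 3: row 7 has {1,5,6}; col 4 has {1,2,4,5,6,7}; region has {1,2,4,6} → only 3 remains.
(7,5) = 2: row 7 has {1,3,5,6}; col 5 has {4,5,6}; region has {1,3,4,5,6,7} → only 2 remains.
(1,5) = 3: row 1 has {1,2,4,5,6,7}; col 5 has {2,4,5,6}; region has {1,2,4,5,6,7} → only 3 remains.
(5,3) = 5: row 5 has {3,4,6,7}; col 3 has {1,3,6}; region has {1,2,3,4,6} → only 5 remains.
(5,5) = 1: row 5 has {3,4,5,6,7}; col 5 has {2,3,4,5,6}; region has {3,4,5,6} → only 1 remains.
(6,3) = 7: row 6 has {1,2,3,4,5}; col 3 has {1,3,5,6}; region has {1,2,3,4,5,6} → only 7 remains.
(7,1) = 7: row 7 has {1,2,3,5,6}; col 1 has {3,4,5}; region has {3,5} → only 7 remains.
(7,3) = 4: row 7 has {1,2,3,5,6,7}; col 3 has {1,3,5,6,7}; region has {3,5,7} → only 4 remains.

4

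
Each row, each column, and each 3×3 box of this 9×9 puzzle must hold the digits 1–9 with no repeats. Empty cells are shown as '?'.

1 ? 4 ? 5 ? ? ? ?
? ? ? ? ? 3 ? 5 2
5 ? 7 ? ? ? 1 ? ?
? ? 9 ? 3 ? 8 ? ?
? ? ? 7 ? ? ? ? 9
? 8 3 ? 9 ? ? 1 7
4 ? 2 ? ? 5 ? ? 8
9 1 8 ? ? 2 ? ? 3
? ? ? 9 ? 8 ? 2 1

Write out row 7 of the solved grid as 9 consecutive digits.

row 1, column 9 = 6: row 1 has {1,4,5}; col 9 has {1,2,3,7,8,9}; box has {1,2,5} → only 6 remains.
row 2, column 3 = 6: row 2 has {2,3,5}; col 3 has {2,3,4,7,8,9}; box has {1,4,5,7} → only 6 remains.
row 3, column 9 = 4: row 3 has {1,5,7}; col 9 has {1,2,3,6,7,8,9}; box has {1,2,5,6} → only 4 remains.
row 4, column 9 = 5: row 4 has {3,8,9}; col 9 has {1,2,3,4,6,7,8,9}; box has {1,7,8,9} → only 5 remains.
row 9, column 3 = 5: row 9 has {1,2,8,9}; col 3 has {2,3,4,6,7,8,9}; box has {1,2,4,8,9} → only 5 remains.
row 2, column 1 = 8: row 2 has {2,3,5,6}; col 1 has {1,4,5,9}; box has {1,4,5,6,7} → only 8 remains.
row 2, column 2 = 9: row 2 has {2,3,5,6,8}; col 2 has {1,8}; box has {1,4,5,6,7,8} → only 9 remains.
row 2, column 7 = 7: row 2 has {2,3,5,6,8,9}; col 7 has {1,8}; box has {1,2,4,5,6} → only 7 remains.
row 5, column 3 = 1: row 5 has {7,9}; col 3 has {2,3,4,5,6,7,8,9}; box has {3,8,9} → only 1 remains.
row 1, column 6 = 7: in row 1, 7 can only go here (every other open cell in that row sees a 7).
row 5, column 2 = 5: in row 5, 5 can only go here (every other open cell in that row sees a 5).
row 5, column 5 = 8: in row 5, 8 can only go here (every other open cell in that row sees an 8).
row 6, column 4 = 5: in row 6, 5 can only go here (every other open cell in that row sees a 5).
row 8, column 7 = 5: in row 8, 5 can only go here (every other open cell in that row sees a 5).
row 9, column 1 = 3: in column 1, 3 can only go here (every other open cell in that column sees a 3).
row 7, column 4 = 3: in row 7, 3 can only go here (every other open cell in that row sees a 3).
row 7, column 5 = 1: in row 7, 1 can only go here (every other open cell in that row sees a 1).
row 2, column 5 = 4: row 2 has {2,3,5,6,7,8,9}; col 5 has {1,3,5,8,9}; box has {3,5,7} → only 4 remains.
row 2, column 4 = 1: row 2 has {2,3,4,5,6,7,8,9}; col 4 has {3,5,7,9}; box has {3,4,5,7} → only 1 remains.
row 4, column 6 = 1: in row 4, 1 can only go here (every other open cell in that row sees a 1).
row 9, column 7 = 4: in row 9, 4 can only go here (every other open cell in that row sees a 4).
row 6, column 6 = 4: in row 6, 4 can only go here (every other open cell in that row sees a 4).
row 5, column 6 = 6: row 5 has {1,5,7,8,9}; col 6 has {1,2,3,4,5,7,8}; box has {1,3,4,5,7,8,9} → only 6 remains.
row 3, column 6 = 9: row 3 has {1,4,5,7}; col 6 has {1,2,3,4,5,6,7,8}; box has {1,3,4,5,7} → only 9 remains.
row 4, column 4 = 2: row 4 has {1,3,5,8,9}; col 4 has {1,3,5,7,9}; box has {1,3,4,5,6,7,8,9} → only 2 remains.
row 5, column 1 = 2: row 5 has {1,5,6,7,8,9}; col 1 has {1,3,4,5,8,9}; box has {1,3,5,8,9} → only 2 remains.
row 5, column 7 = 3: row 5 has {1,2,5,6,7,8,9}; col 7 has {1,4,5,7,8}; box has {1,5,7,8,9} → only 3 remains.
row 5, column 8 = 4: row 5 has {1,2,3,5,6,7,8,9}; col 8 has {1,2,5}; box has {1,3,5,7,8,9} → only 4 remains.
row 6, column 1 = 6: row 6 has {1,3,4,5,7,8,9}; col 1 has {1,2,3,4,5,8,9}; box has {1,2,3,5,8,9} → only 6 remains.
row 6, column 7 = 2: row 6 has {1,3,4,5,6,7,8,9}; col 7 has {1,3,4,5,7,8}; box has {1,3,4,5,7,8,9} → only 2 remains.
row 1, column 4 = 8: row 1 has {1,4,5,6,7}; col 4 has {1,2,3,5,7,9}; box has {1,3,4,5,7,9} → only 8 remains.
row 1, column 7 = 9: row 1 has {1,4,5,6,7,8}; col 7 has {1,2,3,4,5,7,8}; box has {1,2,4,5,6,7} → only 9 remains.
row 1, column 8 = 3: row 1 has {1,4,5,6,7,8,9}; col 8 has {1,2,4,5}; box has {1,2,4,5,6,7,9} → only 3 remains.
row 3, column 4 = 6: row 3 has {1,4,5,7,9}; col 4 has {1,2,3,5,7,8,9}; box has {1,3,4,5,7,8,9} → only 6 remains.
row 3, column 5 = 2: row 3 has {1,4,5,6,7,9}; col 5 has {1,3,4,5,8,9}; box has {1,3,4,5,6,7,8,9} → only 2 remains.
row 3, column 8 = 8: row 3 has {1,2,4,5,6,7,9}; col 8 has {1,2,3,4,5}; box has {1,2,3,4,5,6,7,9} → only 8 remains.
row 4, column 1 = 7: row 4 has {1,2,3,5,8,9}; col 1 has {1,2,3,4,5,6,8,9}; box has {1,2,3,5,6,8,9} → only 7 remains.
row 4, column 2 = 4: row 4 has {1,2,3,5,7,8,9}; col 2 has {1,5,8,9}; box has {1,2,3,5,6,7,8,9} → only 4 remains.
row 4, column 8 = 6: row 4 has {1,2,3,4,5,7,8,9}; col 8 has {1,2,3,4,5,8}; box has {1,2,3,4,5,7,8,9} → only 6 remains.
row 7, column 7 = 6: row 7 has {1,2,3,4,5,8}; col 7 has {1,2,3,4,5,7,8,9}; box has {1,2,3,4,5,8} → only 6 remains.
row 8, column 4 = 4: row 8 has {1,2,3,5,8,9}; col 4 has {1,2,3,5,6,7,8,9}; box has {1,2,3,5,8,9} → only 4 remains.
row 8, column 8 = 7: row 8 has {1,2,3,4,5,8,9}; col 8 has {1,2,3,4,5,6,8}; box has {1,2,3,4,5,6,8} → only 7 remains.
row 1, column 2 = 2: row 1 has {1,3,4,5,6,7,8,9}; col 2 has {1,4,5,8,9}; box has {1,4,5,6,7,8,9} → only 2 remains.
row 3, column 2 = 3: row 3 has {1,2,4,5,6,7,8,9}; col 2 has {1,2,4,5,8,9}; box has {1,2,4,5,6,7,8,9} → only 3 remains.
row 7, column 2 = 7: row 7 has {1,2,3,4,5,6,8}; col 2 has {1,2,3,4,5,8,9}; box has {1,2,3,4,5,8,9} → only 7 remains.
row 7, column 8 = 9: row 7 has {1,2,3,4,5,6,7,8}; col 8 has {1,2,3,4,5,6,7,8}; box has {1,2,3,4,5,6,7,8} → only 9 remains.

472315698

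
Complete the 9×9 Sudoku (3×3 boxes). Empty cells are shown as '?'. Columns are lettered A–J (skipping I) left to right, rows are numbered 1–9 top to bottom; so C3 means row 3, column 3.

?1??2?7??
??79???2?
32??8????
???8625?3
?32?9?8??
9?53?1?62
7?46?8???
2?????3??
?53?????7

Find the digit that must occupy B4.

C4 = 1: row 4 has {2,3,5,6,8}; col 3 has {2,3,4,5,7}; box has {2,3,5,9} → only 1 remains.
G6 = 4: row 6 has {1,2,3,5,6,9}; col 7 has {3,5,7,8}; box has {2,3,5,6,8} → only 4 remains.
B7 = 9: row 7 has {4,6,7,8}; col 2 has {1,2,3,5}; box has {2,3,4,5,7} → only 9 remains.
A4 = 4: row 4 has {1,2,3,5,6,8}; col 1 has {2,3,7,9}; box has {1,2,3,5,9} → only 4 remains.
B4 = 7: row 4 has {1,2,3,4,5,6,8}; col 2 has {1,2,3,5,9}; box has {1,2,3,4,5,9} → only 7 remains.

7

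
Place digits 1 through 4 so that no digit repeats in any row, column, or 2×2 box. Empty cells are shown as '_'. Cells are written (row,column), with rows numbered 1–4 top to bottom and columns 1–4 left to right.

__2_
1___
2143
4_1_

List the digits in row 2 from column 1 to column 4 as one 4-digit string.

(1,1) = 3: row 1 has {2}; col 1 has {1,2,4}; box has {1} → only 3 remains.
(1,2) = 4: row 1 has {2,3}; col 2 has {1}; box has {1,3} → only 4 remains.
(1,4) = 1: row 1 has {2,3,4}; col 4 has {3}; box has {2} → only 1 remains.
(2,2) = 2: row 2 has {1}; col 2 has {1,4}; box has {1,3,4} → only 2 remains.
(2,3) = 3: row 2 has {1,2}; col 3 has {1,2,4}; box has {1,2} → only 3 remains.
(2,4) = 4: row 2 has {1,2,3}; col 4 has {1,3}; box has {1,2,3} → only 4 remains.

1234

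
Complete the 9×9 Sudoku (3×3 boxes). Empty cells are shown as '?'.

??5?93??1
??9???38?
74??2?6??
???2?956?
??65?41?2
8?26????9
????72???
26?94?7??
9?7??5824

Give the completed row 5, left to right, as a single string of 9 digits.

r1c1 = 6: row 1 has {1,3,5,9}; col 1 has {2,7,8,9}; box has {4,5,7,9} → only 6 remains.
r2c1 = 1: row 2 has {3,8,9}; col 1 has {2,6,7,8,9}; box has {4,5,6,7,9} → only 1 remains.
r2c2 = 2: row 2 has {1,3,8,9}; col 2 has {4,6}; box has {1,4,5,6,7,9} → only 2 remains.
r3c9 = 5: row 3 has {2,4,6,7}; col 9 has {1,2,4,9}; box has {1,3,6,8} → only 5 remains.
r5c1 = 3: row 5 has {1,2,4,5,6}; col 1 has {1,2,6,7,8,9}; box has {2,6,8} → only 3 remains.
r5c5 = 8: row 5 has {1,2,3,4,5,6}; col 5 has {2,4,7,9}; box has {2,4,5,6,9} → only 8 remains.
r5c8 = 7: row 5 has {1,2,3,4,5,6,8}; col 8 has {2,6,8}; box has {1,2,5,6,9} → only 7 remains.
r6c7 = 4: row 6 has {2,6,8,9}; col 7 has {1,3,5,6,7,8}; box has {1,2,5,6,7,9} → only 4 remains.
r6c8 = 3: row 6 has {2,4,6,8,9}; col 8 has {2,6,7,8}; box has {1,2,4,5,6,7,9} → only 3 remains.
r7c7 = 9: row 7 has {2,7}; col 7 has {1,3,4,5,6,7,8}; box has {2,4,7,8} → only 9 remains.
r8c9 = 3: row 8 has {2,4,6,7,9}; col 9 has {1,2,4,5,9}; box has {2,4,7,8,9} → only 3 remains.
r1c2 = 8: row 1 has {1,3,5,6,9}; col 2 has {2,4,6}; box has {1,2,4,5,6,7,9} → only 8 remains.
r1c7 = 2: row 1 has {1,3,5,6,8,9}; col 7 has {1,3,4,5,6,7,8,9}; box has {1,3,5,6,8} → only 2 remains.
r1c8 = 4: row 1 has {1,2,3,5,6,8,9}; col 8 has {2,3,6,7,8}; box has {1,2,3,5,6,8} → only 4 remains.
r2c9 = 7: row 2 has {1,2,3,8,9}; col 9 has {1,2,3,4,5,9}; box has {1,2,3,4,5,6,8} → only 7 remains.
r3c3 = 3: row 3 has {2,4,5,6,7}; col 3 has {2,5,6,7,9}; box has {1,2,4,5,6,7,8,9} → only 3 remains.
r3c8 = 9: row 3 has {2,3,4,5,6,7}; col 8 has {2,3,4,6,7,8}; box has {1,2,3,4,5,6,7,8} → only 9 remains.
r4c1 = 4: row 4 has {2,5,6,9}; col 1 has {1,2,3,6,7,8,9}; box has {2,3,6,8} → only 4 remains.
r4c3 = 1: row 4 has {2,4,5,6,9}; col 3 has {2,3,5,6,7,9}; box has {2,3,4,6,8} → only 1 remains.
r4c5 = 3: row 4 has {1,2,4,5,6,9}; col 5 has {2,4,7,8,9}; box has {2,4,5,6,8,9} → only 3 remains.
r4c9 = 8: row 4 has {1,2,3,4,5,6,9}; col 9 has {1,2,3,4,5,7,9}; box has {1,2,3,4,5,6,7,9} → only 8 remains.
r5c2 = 9: row 5 has {1,2,3,4,5,6,7,8}; col 2 has {2,4,6,8}; box has {1,2,3,4,6,8} → only 9 remains.

396584172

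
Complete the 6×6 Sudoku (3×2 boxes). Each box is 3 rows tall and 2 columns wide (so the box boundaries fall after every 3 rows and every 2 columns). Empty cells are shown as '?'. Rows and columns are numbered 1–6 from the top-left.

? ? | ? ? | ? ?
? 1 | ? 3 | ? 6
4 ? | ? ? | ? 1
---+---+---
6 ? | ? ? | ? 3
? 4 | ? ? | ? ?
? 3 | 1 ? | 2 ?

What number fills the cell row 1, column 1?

3

row 5, column 6 = 5: row 5 has {4}; col 6 has {1,3,6}; box has {2,3} → only 5 remains.
row 6, column 1 = 5: row 6 has {1,2,3}; col 1 has {4,6}; box has {3,4,6} → only 5 remains.
row 6, column 6 = 4: row 6 has {1,2,3,5}; col 6 has {1,3,5,6}; box has {2,3,5} → only 4 remains.
row 1, column 6 = 2: row 1 has {}; col 6 has {1,3,4,5,6}; box has {1,6} → only 2 remains.
row 2, column 1 = 2: row 2 has {1,3,6}; col 1 has {4,5,6}; box has {1,4} → only 2 remains.
row 4, column 2 = 2: row 4 has {3,6}; col 2 has {1,3,4}; box has {3,4,5,6} → only 2 remains.
row 4, column 5 = 1: row 4 has {2,3,6}; col 5 has {2}; box has {2,3,4,5} → only 1 remains.
row 5, column 1 = 1: row 5 has {4,5}; col 1 has {2,4,5,6}; box has {2,3,4,5,6} → only 1 remains.
row 5, column 5 = 6: row 5 has {1,4,5}; col 5 has {1,2}; box has {1,2,3,4,5} → only 6 remains.
row 6, column 4 = 6: row 6 has {1,2,3,4,5}; col 4 has {3}; box has {1} → only 6 remains.
row 1, column 1 = 3: row 1 has {2}; col 1 has {1,2,4,5,6}; box has {1,2,4} → only 3 remains.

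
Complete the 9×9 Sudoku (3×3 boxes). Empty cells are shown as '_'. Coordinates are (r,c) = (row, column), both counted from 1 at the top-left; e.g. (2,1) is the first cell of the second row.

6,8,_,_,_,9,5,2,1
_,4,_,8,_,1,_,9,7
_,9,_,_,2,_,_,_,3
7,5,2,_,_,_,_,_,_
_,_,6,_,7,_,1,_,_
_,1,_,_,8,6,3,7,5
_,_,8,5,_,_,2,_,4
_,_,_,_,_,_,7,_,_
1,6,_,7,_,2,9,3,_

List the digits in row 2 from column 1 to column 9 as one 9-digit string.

(2,7) = 6: row 2 has {1,4,7,8,9}; col 7 has {1,2,3,5,7,9}; box has {1,2,3,5,7,9} → only 6 remains.
(3,1) = 5 (sole candidate).
(5,2) = 3 (sole candidate).
(7,2) = 7 (sole candidate).
(7,6) = 3 (sole candidate).
(8,2) = 2 (sole candidate).
(9,5) = 4 (sole candidate).
(9,9) = 8 (sole candidate).
(1,5) = 3 (sole candidate).
(2,3) = 3: row 2 has {1,4,6,7,8,9}; col 3 has {2,6,8}; box has {4,5,6,8,9} → only 3 remains.
(2,5) = 5: row 2 has {1,3,4,6,7,8,9}; col 5 has {2,3,4,7,8}; box has {1,2,3,8,9} → only 5 remains.
(4,6) = 4 (sole candidate).
(4,7) = 8 (sole candidate).
(4,8) = 6 (sole candidate).
(4,9) = 9 (sole candidate).
(5,6) = 5 (sole candidate).
(5,8) = 4 (sole candidate).
(5,9) = 2 (sole candidate).
(7,1) = 9 (sole candidate).
(7,8) = 1 (sole candidate).
(8,6) = 8 (sole candidate).
(8,8) = 5 (sole candidate).
(8,9) = 6 (sole candidate).
(9,3) = 5 (sole candidate).
(1,3) = 7 (sole candidate).
(1,4) = 4 (sole candidate).
(2,1) = 2: row 2 has {1,3,4,5,6,7,8,9}; col 1 has {1,5,6,7,9}; box has {3,4,5,6,7,8,9} → only 2 remains.

243851697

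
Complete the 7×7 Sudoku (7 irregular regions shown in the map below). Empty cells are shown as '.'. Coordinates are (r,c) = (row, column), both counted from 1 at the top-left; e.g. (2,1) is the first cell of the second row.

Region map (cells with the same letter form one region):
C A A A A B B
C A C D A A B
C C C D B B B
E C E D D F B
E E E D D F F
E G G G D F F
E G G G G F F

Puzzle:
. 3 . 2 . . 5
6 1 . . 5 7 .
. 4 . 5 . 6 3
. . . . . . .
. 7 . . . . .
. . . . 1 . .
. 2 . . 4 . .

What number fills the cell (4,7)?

4

(1,5) = 6 (sole candidate).
(4,2) = 5 (sole candidate).
(6,2) = 6 (sole candidate).
(1,3) = 4 (sole candidate).
(1,6) = 1 (sole candidate).
(1,1) = 7 (sole candidate).
(3,5) = 7 (hidden single in row 3).
(4,4) = 7 (hidden single in row 4).
(6,4) = 3 (sole candidate).
(7,4) = 1 (sole candidate).
(2,4) = 4 (sole candidate).
(2,7) = 2 (sole candidate).
(4,7) = 4: row 4 has {5,7}; col 7 has {2,3,5}; region has {1,2,3,5,6,7} → only 4 remains.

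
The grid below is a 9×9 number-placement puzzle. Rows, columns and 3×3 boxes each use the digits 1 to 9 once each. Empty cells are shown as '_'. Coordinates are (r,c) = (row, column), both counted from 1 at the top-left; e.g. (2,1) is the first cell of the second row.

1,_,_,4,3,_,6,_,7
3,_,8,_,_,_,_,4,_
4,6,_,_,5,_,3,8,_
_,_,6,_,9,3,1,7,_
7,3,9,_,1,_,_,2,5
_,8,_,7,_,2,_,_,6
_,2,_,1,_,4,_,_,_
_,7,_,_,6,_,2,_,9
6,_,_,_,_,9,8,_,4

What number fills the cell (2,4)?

6

(1,6) = 8 (sole candidate).
(4,9) = 8 (sole candidate).
(5,6) = 6 (sole candidate).
(5,7) = 4 (sole candidate).
(6,1) = 5 (sole candidate).
(6,5) = 4 (sole candidate).
(6,7) = 9 (sole candidate).
(6,8) = 3 (sole candidate).
(7,9) = 3 (sole candidate).
(8,1) = 8 (sole candidate).
(8,6) = 5 (sole candidate).
(8,8) = 1 (sole candidate).
(9,8) = 5 (sole candidate).
(1,8) = 9 (sole candidate).
(2,7) = 5 (sole candidate).
(4,1) = 2 (sole candidate).
(4,2) = 4 (sole candidate).
(4,4) = 5 (sole candidate).
(5,4) = 8 (sole candidate).
(6,3) = 1 (sole candidate).
(7,1) = 9 (sole candidate).
(7,3) = 5 (sole candidate).
(7,7) = 7 (sole candidate).
(7,8) = 6 (sole candidate).
(8,4) = 3 (sole candidate).
(9,2) = 1 (sole candidate).
(9,3) = 3 (sole candidate).
(9,4) = 2 (sole candidate).
(9,5) = 7 (sole candidate).
(1,2) = 5 (sole candidate).
(1,3) = 2 (sole candidate).
(2,2) = 9 (sole candidate).
(2,4) = 6: row 2 has {3,4,5,8,9}; col 4 has {1,2,3,4,5,7,8}; box has {3,4,5,8} → only 6 remains.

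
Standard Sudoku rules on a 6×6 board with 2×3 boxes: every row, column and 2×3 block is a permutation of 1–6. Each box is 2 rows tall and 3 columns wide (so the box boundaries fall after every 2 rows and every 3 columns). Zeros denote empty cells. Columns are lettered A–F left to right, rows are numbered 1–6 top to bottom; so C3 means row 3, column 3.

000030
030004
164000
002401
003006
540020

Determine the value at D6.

E3 = 5 (sole candidate).
A4 = 3 (sole candidate).
B4 = 5 (sole candidate).
E4 = 6 (sole candidate).
A5 = 2 (sole candidate).
B5 = 1 (sole candidate).
D5 = 5 (sole candidate).
E5 = 4 (sole candidate).
C6 = 6 (sole candidate).
F6 = 3 (sole candidate).
B1 = 2 (sole candidate).
F1 = 5 (sole candidate).
A2 = 6 (sole candidate).
E2 = 1 (sole candidate).
F3 = 2 (sole candidate).
D6 = 1: row 6 has {2,3,4,5,6}; col 4 has {4,5}; box has {2,3,4,5,6} → only 1 remains.

1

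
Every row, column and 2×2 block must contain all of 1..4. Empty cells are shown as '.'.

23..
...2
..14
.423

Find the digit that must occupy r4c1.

1

r1c3 = 4: row 1 has {2,3}; col 3 has {1,2}; box has {2} → only 4 remains.
r1c4 = 1: row 1 has {2,3,4}; col 4 has {2,3,4}; box has {2,4} → only 1 remains.
r2c2 = 1: row 2 has {2}; col 2 has {3,4}; box has {2,3} → only 1 remains.
r2c3 = 3: row 2 has {1,2}; col 3 has {1,2,4}; box has {1,2,4} → only 3 remains.
r3c1 = 3: row 3 has {1,4}; col 1 has {2}; box has {4} → only 3 remains.
r3c2 = 2: row 3 has {1,3,4}; col 2 has {1,3,4}; box has {3,4} → only 2 remains.
r4c1 = 1: row 4 has {2,3,4}; col 1 has {2,3}; box has {2,3,4} → only 1 remains.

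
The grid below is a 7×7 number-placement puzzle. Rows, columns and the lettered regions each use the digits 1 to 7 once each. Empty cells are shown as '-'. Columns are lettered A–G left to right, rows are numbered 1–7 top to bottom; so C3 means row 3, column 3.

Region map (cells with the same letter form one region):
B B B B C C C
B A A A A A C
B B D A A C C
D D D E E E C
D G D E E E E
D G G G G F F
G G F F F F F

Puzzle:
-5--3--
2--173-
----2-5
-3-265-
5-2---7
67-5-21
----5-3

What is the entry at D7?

4

G4 = 4 (sole candidate).
E6 = 4 (sole candidate).
A7 = 1 (sole candidate).
G2 = 6 (sole candidate).
A4 = 7 (sole candidate).
C4 = 1 (sole candidate).
B5 = 6 (sole candidate).
E5 = 1 (sole candidate).
F5 = 4 (sole candidate).
C6 = 3 (sole candidate).
B7 = 2 (sole candidate).
A1 = 4 (sole candidate).
G1 = 2 (sole candidate).
B2 = 4 (sole candidate).
C2 = 5 (sole candidate).
A3 = 3 (sole candidate).
B3 = 1 (sole candidate).
C3 = 4 (sole candidate).
D3 = 6 (sole candidate).
F3 = 7 (sole candidate).
D5 = 3 (sole candidate).
F7 = 6 (sole candidate).
D1 = 7 (sole candidate).
F1 = 1 (sole candidate).
C7 = 7 (sole candidate).
D7 = 4: row 7 has {1,2,3,5,6,7}; col 4 has {1,2,3,5,6,7}; region has {1,2,3,5,6,7} → only 4 remains.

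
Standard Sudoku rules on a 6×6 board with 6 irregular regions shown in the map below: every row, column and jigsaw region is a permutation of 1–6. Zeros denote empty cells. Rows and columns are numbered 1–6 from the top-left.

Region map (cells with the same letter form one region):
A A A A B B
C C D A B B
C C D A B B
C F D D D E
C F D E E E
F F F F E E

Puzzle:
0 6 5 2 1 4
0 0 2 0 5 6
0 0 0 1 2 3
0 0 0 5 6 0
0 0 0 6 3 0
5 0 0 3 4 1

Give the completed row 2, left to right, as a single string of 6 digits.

132456

R1C1 = 3: row 1 has {1,2,4,5,6}; col 1 has {5}; region has {1,2,5,6} → only 3 remains.
R2C4 = 4: row 2 has {2,5,6}; col 4 has {1,2,3,5,6}; region has {1,2,3,5,6} → only 4 remains.
R3C3 = 4: row 3 has {1,2,3}; col 3 has {2,5}; region has {2,5,6} → only 4 remains.
R4C6 = 2: row 4 has {5,6}; col 6 has {1,3,4,6}; region has {1,3,4,6} → only 2 remains.
R5C3 = 1: row 5 has {3,6}; col 3 has {2,4,5}; region has {2,4,5,6} → only 1 remains.
R5C6 = 5: row 5 has {1,3,6}; col 6 has {1,2,3,4,6}; region has {1,2,3,4,6} → only 5 remains.
R6C2 = 2: row 6 has {1,3,4,5}; col 2 has {6}; region has {3,5} → only 2 remains.
R6C3 = 6: row 6 has {1,2,3,4,5}; col 3 has {1,2,4,5}; region has {2,3,5} → only 6 remains.
R2C1 = 1: row 2 has {2,4,5,6}; col 1 has {3,5}; region has {} → only 1 remains.
R2C2 = 3: row 2 has {1,2,4,5,6}; col 2 has {2,6}; region has {1} → only 3 remains.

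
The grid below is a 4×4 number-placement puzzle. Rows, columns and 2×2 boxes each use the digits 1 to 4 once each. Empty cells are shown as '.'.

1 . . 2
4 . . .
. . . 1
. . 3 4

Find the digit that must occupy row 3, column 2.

4

row 1, column 2 = 3: row 1 has {1,2}; col 2 has {}; box has {1,4} → only 3 remains.
row 1, column 3 = 4: row 1 has {1,2,3}; col 3 has {3}; box has {2} → only 4 remains.
row 2, column 2 = 2: row 2 has {4}; col 2 has {3}; box has {1,3,4} → only 2 remains.
row 2, column 3 = 1: row 2 has {2,4}; col 3 has {3,4}; box has {2,4} → only 1 remains.
row 2, column 4 = 3: row 2 has {1,2,4}; col 4 has {1,2,4}; box has {1,2,4} → only 3 remains.
row 3, column 2 = 4: row 3 has {1}; col 2 has {2,3}; box has {} → only 4 remains.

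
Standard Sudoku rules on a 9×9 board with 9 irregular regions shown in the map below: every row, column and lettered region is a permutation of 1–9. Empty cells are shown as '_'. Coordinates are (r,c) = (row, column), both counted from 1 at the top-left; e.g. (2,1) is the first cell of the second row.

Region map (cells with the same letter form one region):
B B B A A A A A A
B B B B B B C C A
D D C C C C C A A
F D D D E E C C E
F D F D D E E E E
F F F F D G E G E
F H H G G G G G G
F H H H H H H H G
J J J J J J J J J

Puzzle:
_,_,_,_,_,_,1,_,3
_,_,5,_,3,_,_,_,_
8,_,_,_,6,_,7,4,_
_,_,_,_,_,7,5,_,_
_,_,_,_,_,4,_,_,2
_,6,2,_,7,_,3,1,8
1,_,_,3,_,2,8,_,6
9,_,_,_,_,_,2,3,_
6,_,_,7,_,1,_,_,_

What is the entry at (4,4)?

(4,8) = 8: in row 4, 8 can only go here (every other open cell in that row sees an 8).
(5,3) = 8: in row 5, 8 can only go here (every other open cell in that row sees an 8).
(5,1) = 7: in row 5, 7 can only go here (every other open cell in that row sees a 7).
(5,2) = 3: in row 5, 3 can only go here (every other open cell in that row sees a 3).
(4,1) = 3: in row 4, 3 can only go here (every other open cell in that row sees a 3).
(6,6) = 9: in row 6, 9 can only go here (every other open cell in that row sees a 9).
(3,6) = 3: row 3 has {4,6,7,8}; col 6 has {1,2,4,7,9}; region has {5,6,7,8} → only 3 remains.
(9,3) = 3: in row 9, 3 can only go here (every other open cell in that row sees a 3).
(6,1) = 5: in column 1, 5 can only go here (every other open cell in that column sees a 5).
(6,4) = 4: row 6 has {1,2,3,5,6,7,8,9}; col 4 has {3,7}; region has {1,2,3,5,6,7,8,9} → only 4 remains.
(5,7) = 6: in column 7, 6 can only go here (every other open cell in that column sees a 6).
(1,8) = 6: in column 8, 6 can only go here (every other open cell in that column sees a 6).
(7,8) = 7: in column 8, 7 can only go here (every other open cell in that column sees a 7).
(4,9) = 1: in column 9, 1 can only go here (every other open cell in that column sees a 1).
(2,9) = 7: in column 9, 7 can only go here (every other open cell in that column sees a 7).
(4,5) = 9: row 4 has {1,3,5,7,8}; col 5 has {3,6,7}; region has {1,2,3,4,6,7,8} → only 9 remains.
(5,8) = 5: row 5 has {2,3,4,6,7,8}; col 8 has {1,3,4,6,7,8}; region has {1,2,3,4,6,7,8,9} → only 5 remains.
(5,5) = 1: row 5 has {2,3,4,5,6,7,8}; col 5 has {3,6,7,9}; region has {3,7,8} → only 1 remains.
(5,4) = 9: row 5 has {1,2,3,4,5,6,7,8}; col 4 has {3,4,7}; region has {1,3,7,8} → only 9 remains.
(3,9) = 9: in region A, 9 can only go here (every other open cell in that region sees a 9).
(3,3) = 1: row 3 has {3,4,6,7,8,9}; col 3 has {2,3,5,8}; region has {3,5,6,7,8} → only 1 remains.
(3,4) = 2: row 3 has {1,3,4,6,7,8,9}; col 4 has {3,4,7,9}; region has {1,3,5,6,7,8} → only 2 remains.
(4,4) = 6: row 4 has {1,3,5,7,8,9}; col 4 has {2,3,4,7,9}; region has {1,3,7,8,9} → only 6 remains.

6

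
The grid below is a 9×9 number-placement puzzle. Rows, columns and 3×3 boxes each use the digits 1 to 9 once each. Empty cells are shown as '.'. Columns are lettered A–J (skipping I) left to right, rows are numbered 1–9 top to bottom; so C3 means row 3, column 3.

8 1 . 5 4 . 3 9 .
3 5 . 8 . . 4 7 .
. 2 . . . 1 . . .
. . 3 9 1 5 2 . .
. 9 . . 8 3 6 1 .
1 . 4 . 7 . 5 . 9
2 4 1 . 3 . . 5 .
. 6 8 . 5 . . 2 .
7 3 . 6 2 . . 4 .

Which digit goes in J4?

4

G3 = 8 (sole candidate).
H3 = 6 (sole candidate).
J3 = 5 (sole candidate).
A4 = 6 (sole candidate).
H4 = 8 (sole candidate).
A5 = 5 (sole candidate).
B6 = 8 (sole candidate).
D6 = 2 (sole candidate).
F6 = 6 (sole candidate).
H6 = 3 (sole candidate).
D7 = 7 (sole candidate).
G7 = 9 (sole candidate).
A8 = 9 (sole candidate).
F8 = 4 (sole candidate).
C9 = 5 (sole candidate).
G9 = 1 (sole candidate).
J9 = 8 (sole candidate).
J1 = 2 (sole candidate).
J2 = 1 (sole candidate).
A3 = 4 (sole candidate).
D3 = 3 (sole candidate).
E3 = 9 (sole candidate).
B4 = 7 (sole candidate).
J4 = 4: row 4 has {1,2,3,5,6,7,8,9}; col 9 has {1,2,5,8,9}; box has {1,2,3,5,6,8,9} → only 4 remains.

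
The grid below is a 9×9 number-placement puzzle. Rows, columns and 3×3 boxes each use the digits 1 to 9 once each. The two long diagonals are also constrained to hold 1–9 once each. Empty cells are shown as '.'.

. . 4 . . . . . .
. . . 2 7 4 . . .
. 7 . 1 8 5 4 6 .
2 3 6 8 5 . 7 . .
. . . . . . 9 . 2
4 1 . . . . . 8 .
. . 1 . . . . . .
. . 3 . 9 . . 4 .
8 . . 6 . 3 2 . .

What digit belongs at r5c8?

3

r4c6 = 9: row 4 has {2,3,5,6,7,8}; col 6 has {3,4,5}; box has {5,8}; anti-diagonal has {1,4,8} → only 9 remains.
r4c8 = 1: row 4 has {2,3,5,6,7,8,9}; col 8 has {4,6,8}; box has {2,7,8,9} → only 1 remains.
r4c9 = 4: row 4 has {1,2,3,5,6,7,8,9}; col 9 has {2}; box has {1,2,7,8,9} → only 4 remains.
r1c6 = 6: row 1 has {4}; col 6 has {3,4,5,9}; box has {1,2,4,5,7,8} → only 6 remains.
r1c5 = 3: row 1 has {4,6}; col 5 has {5,7,8,9}; box has {1,2,4,5,6,7,8} → only 3 remains.
r5c5 = 6: row 5 has {2,9}; col 5 has {3,5,7,8,9}; box has {5,8,9}; main diagonal has {4,8}; anti-diagonal has {1,4,8,9} → only 6 remains.
r6c5 = 2: row 6 has {1,4,8}; col 5 has {3,5,6,7,8,9}; box has {5,6,8,9} → only 2 remains.
r6c6 = 7: row 6 has {1,2,4,8}; col 6 has {3,4,5,6,9}; box has {2,5,6,8,9}; main diagonal has {4,6,8} → only 7 remains.
r7c5 = 4: row 7 has {1}; col 5 has {2,3,5,6,7,8,9}; box has {3,6,9} → only 4 remains.
r9c5 = 1: row 9 has {2,3,6,8}; col 5 has {2,3,4,5,6,7,8,9}; box has {3,4,6,9} → only 1 remains.
r1c4 = 9: row 1 has {3,4,6}; col 4 has {1,2,6,8}; box has {1,2,3,4,5,6,7,8} → only 9 remains.
r5c6 = 1: row 5 has {2,6,9}; col 6 has {3,4,5,6,7,9}; box has {2,5,6,7,8,9} → only 1 remains.
r6c4 = 3: row 6 has {1,2,4,7,8}; col 4 has {1,2,6,8,9}; box has {1,2,5,6,7,8,9}; anti-diagonal has {1,4,6,8,9} → only 3 remains.
r2c8 = 5: row 2 has {2,4,7}; col 8 has {1,4,6,8}; box has {4,6}; anti-diagonal has {1,3,4,6,8,9} → only 5 remains.
r5c4 = 4: row 5 has {1,2,6,9}; col 4 has {1,2,3,6,8,9}; box has {1,2,3,5,6,7,8,9} → only 4 remains.
r5c8 = 3: row 5 has {1,2,4,6,9}; col 8 has {1,4,5,6,8}; box has {1,2,4,7,8,9} → only 3 remains.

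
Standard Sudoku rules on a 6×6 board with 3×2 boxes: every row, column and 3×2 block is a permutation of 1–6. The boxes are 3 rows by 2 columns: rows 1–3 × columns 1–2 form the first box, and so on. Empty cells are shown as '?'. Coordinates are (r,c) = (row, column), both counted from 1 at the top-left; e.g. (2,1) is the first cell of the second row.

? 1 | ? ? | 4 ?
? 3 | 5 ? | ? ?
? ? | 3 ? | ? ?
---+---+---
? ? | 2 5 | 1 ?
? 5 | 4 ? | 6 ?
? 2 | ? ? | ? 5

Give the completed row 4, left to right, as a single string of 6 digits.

362514

(1,3) = 6 (sole candidate).
(1,4) = 2 (sole candidate).
(1,6) = 3 (sole candidate).
(2,5) = 2 (sole candidate).
(3,5) = 5 (sole candidate).
(4,6) = 4: row 4 has {1,2,5}; col 6 has {3,5}; box has {1,5,6} → only 4 remains.
(5,6) = 2 (sole candidate).
(6,3) = 1 (sole candidate).
(6,5) = 3 (sole candidate).
(1,1) = 5 (sole candidate).
(4,2) = 6: row 4 has {1,2,4,5}; col 2 has {1,2,3,5}; box has {2,5} → only 6 remains.
(5,4) = 3 (sole candidate).
(6,1) = 4 (sole candidate).
(6,4) = 6 (sole candidate).
(2,1) = 6 (sole candidate).
(2,6) = 1 (sole candidate).
(3,1) = 2 (sole candidate).
(3,2) = 4 (sole candidate).
(3,4) = 1 (sole candidate).
(3,6) = 6 (sole candidate).
(4,1) = 3: row 4 has {1,2,4,5,6}; col 1 has {2,4,5,6}; box has {2,4,5,6} → only 3 remains.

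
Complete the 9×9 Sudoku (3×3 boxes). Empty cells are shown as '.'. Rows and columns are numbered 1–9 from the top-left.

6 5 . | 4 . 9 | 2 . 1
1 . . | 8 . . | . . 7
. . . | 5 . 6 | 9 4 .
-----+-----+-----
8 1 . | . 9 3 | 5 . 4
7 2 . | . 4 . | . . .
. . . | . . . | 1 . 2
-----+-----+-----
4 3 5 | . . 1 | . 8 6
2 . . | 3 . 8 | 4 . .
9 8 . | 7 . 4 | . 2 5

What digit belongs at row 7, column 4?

9

row 1, column 8 = 3: row 1 has {1,2,4,5,6,9}; col 8 has {2,4,8}; box has {1,2,4,7,9} → only 3 remains.
row 2, column 6 = 2: row 2 has {1,7,8}; col 6 has {1,3,4,6,8,9}; box has {4,5,6,8,9} → only 2 remains.
row 2, column 7 = 6: row 2 has {1,2,7,8}; col 7 has {1,2,4,5,9}; box has {1,2,3,4,7,9} → only 6 remains.
row 2, column 8 = 5: row 2 has {1,2,6,7,8}; col 8 has {2,3,4,8}; box has {1,2,3,4,6,7,9} → only 5 remains.
row 3, column 1 = 3: row 3 has {4,5,6,9}; col 1 has {1,2,4,6,7,8,9}; box has {1,5,6} → only 3 remains.
row 3, column 2 = 7: row 3 has {3,4,5,6,9}; col 2 has {1,2,3,5,8}; box has {1,3,5,6} → only 7 remains.
row 3, column 5 = 1: row 3 has {3,4,5,6,7,9}; col 5 has {4,9}; box has {2,4,5,6,8,9} → only 1 remains.
row 3, column 9 = 8: row 3 has {1,3,4,5,6,7,9}; col 9 has {1,2,4,5,6,7}; box has {1,2,3,4,5,6,7,9} → only 8 remains.
row 4, column 3 = 6: row 4 has {1,3,4,5,8,9}; col 3 has {5}; box has {1,2,7,8} → only 6 remains.
row 4, column 4 = 2: row 4 has {1,3,4,5,6,8,9}; col 4 has {3,4,5,7,8}; box has {3,4,9} → only 2 remains.
row 4, column 8 = 7: row 4 has {1,2,3,4,5,6,8,9}; col 8 has {2,3,4,5,8}; box has {1,2,4,5} → only 7 remains.
row 5, column 6 = 5: row 5 has {2,4,7}; col 6 has {1,2,3,4,6,8,9}; box has {2,3,4,9} → only 5 remains.
row 6, column 1 = 5: row 6 has {1,2}; col 1 has {1,2,3,4,6,7,8,9}; box has {1,2,6,7,8} → only 5 remains.
row 6, column 4 = 6: row 6 has {1,2,5}; col 4 has {2,3,4,5,7,8}; box has {2,3,4,5,9} → only 6 remains.
row 6, column 6 = 7: row 6 has {1,2,5,6}; col 6 has {1,2,3,4,5,6,8,9}; box has {2,3,4,5,6,9} → only 7 remains.
row 6, column 8 = 9: row 6 has {1,2,5,6,7}; col 8 has {2,3,4,5,7,8}; box has {1,2,4,5,7} → only 9 remains.
row 7, column 4 = 9: row 7 has {1,3,4,5,6,8}; col 4 has {2,3,4,5,6,7,8}; box has {1,3,4,7,8} → only 9 remains.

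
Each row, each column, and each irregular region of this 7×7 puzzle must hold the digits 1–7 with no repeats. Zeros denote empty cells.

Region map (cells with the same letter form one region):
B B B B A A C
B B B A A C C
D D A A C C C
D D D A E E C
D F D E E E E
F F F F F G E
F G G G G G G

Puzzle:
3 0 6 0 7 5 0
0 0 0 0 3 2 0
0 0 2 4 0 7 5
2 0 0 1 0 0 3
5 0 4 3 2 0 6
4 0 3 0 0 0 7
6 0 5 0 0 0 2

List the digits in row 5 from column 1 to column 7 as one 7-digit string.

row 1, column 4 = 2 (sole candidate).
row 2, column 4 = 6 (sole candidate).
row 3, column 1 = 1 (sole candidate).
row 3, column 5 = 6 (sole candidate).
row 4, column 3 = 7 (sole candidate).
row 4, column 6 = 4 (sole candidate).
row 5, column 6 = 1: row 5 has {2,3,4,5,6}; col 6 has {2,4,5,7}; region has {2,3,4,6,7} → only 1 remains.
row 6, column 4 = 5 (sole candidate).
row 6, column 5 = 1 (sole candidate).
row 6, column 6 = 6 (sole candidate).
row 7, column 4 = 7 (sole candidate).
row 7, column 5 = 4 (sole candidate).
row 7, column 6 = 3 (sole candidate).
row 2, column 1 = 7 (sole candidate).
row 2, column 3 = 1 (sole candidate).
row 2, column 7 = 4 (sole candidate).
row 3, column 2 = 3 (sole candidate).
row 4, column 2 = 6 (sole candidate).
row 4, column 5 = 5 (sole candidate).
row 5, column 2 = 7: row 5 has {1,2,3,4,5,6}; col 2 has {3,6}; region has {1,3,4,5,6} → only 7 remains.

5743216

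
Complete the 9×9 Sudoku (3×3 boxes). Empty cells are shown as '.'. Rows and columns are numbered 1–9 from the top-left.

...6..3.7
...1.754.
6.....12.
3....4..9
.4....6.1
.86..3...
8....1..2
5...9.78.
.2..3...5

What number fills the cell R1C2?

5

R1C8 = 9: row 1 has {3,6,7}; col 8 has {2,4,8}; box has {1,2,3,4,5,7} → only 9 remains.
R3C9 = 8: row 3 has {1,2,6}; col 9 has {1,2,5,7,9}; box has {1,2,3,4,5,7,9} → only 8 remains.
R6C9 = 4: row 6 has {3,6,8}; col 9 has {1,2,5,7,8,9}; box has {1,6,9} → only 4 remains.
R2C9 = 6: row 2 has {1,4,5,7}; col 9 has {1,2,4,5,7,8,9}; box has {1,2,3,4,5,7,8,9} → only 6 remains.
R6C7 = 2: row 6 has {3,4,6,8}; col 7 has {1,3,5,6,7}; box has {1,4,6,9} → only 2 remains.
R8C9 = 3: row 8 has {5,7,8,9}; col 9 has {1,2,4,5,6,7,8,9}; box has {2,5,7,8} → only 3 remains.
R4C7 = 8: row 4 has {3,4,9}; col 7 has {1,2,3,5,6,7}; box has {1,2,4,6,9} → only 8 remains.
R7C8 = 6: row 7 has {1,2,8}; col 8 has {2,4,8,9}; box has {2,3,5,7,8} → only 6 remains.
R9C8 = 1: row 9 has {2,3,5}; col 8 has {2,4,6,8,9}; box has {2,3,5,6,7,8} → only 1 remains.
R4C5 = 6: in row 4, 6 can only go here (every other open cell in that row sees a 6).
R5C8 = 3: in row 5, 3 can only go here (every other open cell in that row sees a 3).
R9C6 = 6: in row 9, 6 can only go here (every other open cell in that row sees a 6).
R8C6 = 2: row 8 has {3,5,7,8,9}; col 6 has {1,3,4,6,7}; box has {1,3,6,9} → only 2 remains.
R8C4 = 4: row 8 has {2,3,5,7,8,9}; col 4 has {1,6}; box has {1,2,3,6,9} → only 4 remains.
R8C3 = 1: row 8 has {2,3,4,5,7,8,9}; col 3 has {6}; box has {2,5,8} → only 1 remains.
R8C2 = 6: row 8 has {1,2,3,4,5,7,8,9}; col 2 has {2,4,8}; box has {1,2,5,8} → only 6 remains.
R4C2 = 1: in row 4, 1 can only go here (every other open cell in that row sees a 1).
R1C2 = 5: row 1 has {3,6,7,9}; col 2 has {1,2,4,6,8}; box has {6} → only 5 remains.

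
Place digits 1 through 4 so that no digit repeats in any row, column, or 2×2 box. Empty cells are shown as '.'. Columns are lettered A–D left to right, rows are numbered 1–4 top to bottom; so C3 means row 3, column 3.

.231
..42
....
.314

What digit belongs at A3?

1

A1 = 4 (sole candidate).
B2 = 1 (sole candidate).
B3 = 4 (sole candidate).
C3 = 2 (sole candidate).
D3 = 3 (sole candidate).
A4 = 2 (sole candidate).
A2 = 3 (sole candidate).
A3 = 1: row 3 has {2,3,4}; col 1 has {2,3,4}; box has {2,3,4} → only 1 remains.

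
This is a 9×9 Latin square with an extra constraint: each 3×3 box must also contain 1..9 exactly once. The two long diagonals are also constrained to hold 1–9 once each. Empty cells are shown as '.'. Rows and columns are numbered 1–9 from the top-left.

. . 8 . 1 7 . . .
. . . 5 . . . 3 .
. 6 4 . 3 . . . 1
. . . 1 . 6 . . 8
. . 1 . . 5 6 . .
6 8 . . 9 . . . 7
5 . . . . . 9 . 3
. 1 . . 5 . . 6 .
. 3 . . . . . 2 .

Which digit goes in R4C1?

R8C9 = 4: row 8 has {1,5,6}; col 9 has {1,3,7,8}; box has {2,3,6,9} → only 4 remains.
R9C9 = 5: row 9 has {2,3}; col 9 has {1,3,4,7,8}; box has {2,3,4,6,9}; main diagonal has {1,4,6,9} → only 5 remains.
R1C1 = 3: in row 1, 3 can only go here (every other open cell in that row sees a 3).
R1C4 = 6: in row 1, 6 can only go here (every other open cell in that row sees a 6).
R6C6 = 2: row 6 has {6,7,8,9}; col 6 has {5,6,7}; box has {1,5,6,9}; main diagonal has {1,3,4,5,6,9} → only 2 remains.
R2C2 = 7: row 2 has {3,5}; col 2 has {1,3,6,8}; box has {3,4,6,8}; main diagonal has {1,2,3,4,5,6,9} → only 7 remains.
R5C5 = 8: row 5 has {1,5,6}; col 5 has {1,3,5,9}; box has {1,2,5,6,9}; main diagonal has {1,2,3,4,5,6,7,9}; anti-diagonal has {1,3,6} → only 8 remains.
R6C4 = 4: row 6 has {2,6,7,8,9}; col 4 has {1,5,6}; box has {1,2,5,6,8,9}; anti-diagonal has {1,3,6,8} → only 4 remains.
R4C5 = 7: row 4 has {1,6,8}; col 5 has {1,3,5,8,9}; box has {1,2,4,5,6,8,9} → only 7 remains.
R5C4 = 3: row 5 has {1,5,6,8}; col 4 has {1,4,5,6}; box has {1,2,4,5,6,7,8,9} → only 3 remains.
R2C1 = 1: in row 2, 1 can only go here (every other open cell in that row sees a 1).
R2C9 = 6: in row 2, 6 can only go here (every other open cell in that row sees a 6).
R5C1 = 7: in row 5, 7 can only go here (every other open cell in that row sees a 7).
R9C1 = 9: row 9 has {2,3,5}; col 1 has {1,3,5,6,7}; box has {1,3,5}; anti-diagonal has {1,3,4,6,8} → only 9 remains.
R1C9 = 2: row 1 has {1,3,6,7,8}; col 9 has {1,3,4,5,6,7,8}; box has {1,3,6}; anti-diagonal has {1,3,4,6,8,9} → only 2 remains.
R3C1 = 2: row 3 has {1,3,4,6}; col 1 has {1,3,5,6,7,9}; box has {1,3,4,6,7,8} → only 2 remains.
R4C1 = 4: row 4 has {1,6,7,8}; col 1 has {1,2,3,5,6,7,9}; box has {1,6,7,8} → only 4 remains.

4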